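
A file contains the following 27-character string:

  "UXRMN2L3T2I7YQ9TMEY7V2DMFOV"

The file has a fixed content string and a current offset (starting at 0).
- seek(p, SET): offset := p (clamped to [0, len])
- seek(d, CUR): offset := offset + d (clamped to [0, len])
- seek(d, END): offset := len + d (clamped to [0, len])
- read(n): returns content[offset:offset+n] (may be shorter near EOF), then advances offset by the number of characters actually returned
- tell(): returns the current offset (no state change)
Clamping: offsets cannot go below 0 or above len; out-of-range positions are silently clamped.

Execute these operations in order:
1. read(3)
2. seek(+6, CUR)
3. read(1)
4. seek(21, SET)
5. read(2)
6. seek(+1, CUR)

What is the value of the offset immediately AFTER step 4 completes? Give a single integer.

Answer: 21

Derivation:
After 1 (read(3)): returned 'UXR', offset=3
After 2 (seek(+6, CUR)): offset=9
After 3 (read(1)): returned '2', offset=10
After 4 (seek(21, SET)): offset=21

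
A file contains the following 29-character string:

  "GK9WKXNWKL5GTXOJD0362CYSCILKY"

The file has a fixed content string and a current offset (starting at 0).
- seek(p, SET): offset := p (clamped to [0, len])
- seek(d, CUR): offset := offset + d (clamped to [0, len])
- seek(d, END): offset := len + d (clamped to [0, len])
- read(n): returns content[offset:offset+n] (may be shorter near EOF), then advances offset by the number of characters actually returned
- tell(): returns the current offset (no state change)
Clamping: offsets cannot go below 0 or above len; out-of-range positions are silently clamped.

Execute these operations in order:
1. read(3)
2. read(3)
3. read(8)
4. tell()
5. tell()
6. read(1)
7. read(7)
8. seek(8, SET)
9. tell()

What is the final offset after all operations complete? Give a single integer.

After 1 (read(3)): returned 'GK9', offset=3
After 2 (read(3)): returned 'WKX', offset=6
After 3 (read(8)): returned 'NWKL5GTX', offset=14
After 4 (tell()): offset=14
After 5 (tell()): offset=14
After 6 (read(1)): returned 'O', offset=15
After 7 (read(7)): returned 'JD0362C', offset=22
After 8 (seek(8, SET)): offset=8
After 9 (tell()): offset=8

Answer: 8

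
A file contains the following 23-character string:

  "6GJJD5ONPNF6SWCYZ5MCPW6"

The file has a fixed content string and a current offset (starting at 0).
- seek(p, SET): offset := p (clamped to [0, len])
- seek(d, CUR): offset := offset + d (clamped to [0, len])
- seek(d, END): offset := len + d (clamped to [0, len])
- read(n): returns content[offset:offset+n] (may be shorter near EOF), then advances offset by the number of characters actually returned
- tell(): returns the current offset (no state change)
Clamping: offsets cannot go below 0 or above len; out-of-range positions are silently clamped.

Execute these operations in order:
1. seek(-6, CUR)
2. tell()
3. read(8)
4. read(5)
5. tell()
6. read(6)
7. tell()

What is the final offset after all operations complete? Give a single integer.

After 1 (seek(-6, CUR)): offset=0
After 2 (tell()): offset=0
After 3 (read(8)): returned '6GJJD5ON', offset=8
After 4 (read(5)): returned 'PNF6S', offset=13
After 5 (tell()): offset=13
After 6 (read(6)): returned 'WCYZ5M', offset=19
After 7 (tell()): offset=19

Answer: 19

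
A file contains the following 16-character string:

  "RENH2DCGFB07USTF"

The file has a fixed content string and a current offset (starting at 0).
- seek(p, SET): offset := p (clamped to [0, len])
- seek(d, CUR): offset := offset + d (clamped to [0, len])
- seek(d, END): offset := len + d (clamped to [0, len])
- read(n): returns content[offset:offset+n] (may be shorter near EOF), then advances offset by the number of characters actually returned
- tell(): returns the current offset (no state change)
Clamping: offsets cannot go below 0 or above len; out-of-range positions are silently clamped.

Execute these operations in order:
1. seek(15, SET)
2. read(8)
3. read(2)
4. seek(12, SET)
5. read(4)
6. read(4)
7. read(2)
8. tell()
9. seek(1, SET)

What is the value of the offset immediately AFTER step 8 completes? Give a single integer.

Answer: 16

Derivation:
After 1 (seek(15, SET)): offset=15
After 2 (read(8)): returned 'F', offset=16
After 3 (read(2)): returned '', offset=16
After 4 (seek(12, SET)): offset=12
After 5 (read(4)): returned 'USTF', offset=16
After 6 (read(4)): returned '', offset=16
After 7 (read(2)): returned '', offset=16
After 8 (tell()): offset=16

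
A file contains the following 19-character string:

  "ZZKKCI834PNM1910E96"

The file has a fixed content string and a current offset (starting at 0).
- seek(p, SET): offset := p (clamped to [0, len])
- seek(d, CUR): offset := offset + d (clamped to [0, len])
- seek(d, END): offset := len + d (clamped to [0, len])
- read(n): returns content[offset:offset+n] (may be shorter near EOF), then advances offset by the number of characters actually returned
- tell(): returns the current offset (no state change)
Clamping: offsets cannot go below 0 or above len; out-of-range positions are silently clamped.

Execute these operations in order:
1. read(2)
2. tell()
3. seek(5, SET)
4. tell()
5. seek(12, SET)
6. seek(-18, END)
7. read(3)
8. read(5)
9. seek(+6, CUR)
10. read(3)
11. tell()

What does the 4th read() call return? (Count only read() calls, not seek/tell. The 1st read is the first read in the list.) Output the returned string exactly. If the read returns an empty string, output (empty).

Answer: 0E9

Derivation:
After 1 (read(2)): returned 'ZZ', offset=2
After 2 (tell()): offset=2
After 3 (seek(5, SET)): offset=5
After 4 (tell()): offset=5
After 5 (seek(12, SET)): offset=12
After 6 (seek(-18, END)): offset=1
After 7 (read(3)): returned 'ZKK', offset=4
After 8 (read(5)): returned 'CI834', offset=9
After 9 (seek(+6, CUR)): offset=15
After 10 (read(3)): returned '0E9', offset=18
After 11 (tell()): offset=18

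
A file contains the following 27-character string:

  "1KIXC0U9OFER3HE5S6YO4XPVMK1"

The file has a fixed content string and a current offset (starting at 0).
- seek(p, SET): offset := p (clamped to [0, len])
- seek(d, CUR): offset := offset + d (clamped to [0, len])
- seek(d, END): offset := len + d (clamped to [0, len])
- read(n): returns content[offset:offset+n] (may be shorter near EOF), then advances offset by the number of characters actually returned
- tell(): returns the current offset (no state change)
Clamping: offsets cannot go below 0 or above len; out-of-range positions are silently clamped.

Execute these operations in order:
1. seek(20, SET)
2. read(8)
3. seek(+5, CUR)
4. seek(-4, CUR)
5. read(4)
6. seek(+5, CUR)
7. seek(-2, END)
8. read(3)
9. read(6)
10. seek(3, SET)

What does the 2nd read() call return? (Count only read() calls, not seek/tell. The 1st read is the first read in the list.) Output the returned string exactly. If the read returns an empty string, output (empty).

Answer: VMK1

Derivation:
After 1 (seek(20, SET)): offset=20
After 2 (read(8)): returned '4XPVMK1', offset=27
After 3 (seek(+5, CUR)): offset=27
After 4 (seek(-4, CUR)): offset=23
After 5 (read(4)): returned 'VMK1', offset=27
After 6 (seek(+5, CUR)): offset=27
After 7 (seek(-2, END)): offset=25
After 8 (read(3)): returned 'K1', offset=27
After 9 (read(6)): returned '', offset=27
After 10 (seek(3, SET)): offset=3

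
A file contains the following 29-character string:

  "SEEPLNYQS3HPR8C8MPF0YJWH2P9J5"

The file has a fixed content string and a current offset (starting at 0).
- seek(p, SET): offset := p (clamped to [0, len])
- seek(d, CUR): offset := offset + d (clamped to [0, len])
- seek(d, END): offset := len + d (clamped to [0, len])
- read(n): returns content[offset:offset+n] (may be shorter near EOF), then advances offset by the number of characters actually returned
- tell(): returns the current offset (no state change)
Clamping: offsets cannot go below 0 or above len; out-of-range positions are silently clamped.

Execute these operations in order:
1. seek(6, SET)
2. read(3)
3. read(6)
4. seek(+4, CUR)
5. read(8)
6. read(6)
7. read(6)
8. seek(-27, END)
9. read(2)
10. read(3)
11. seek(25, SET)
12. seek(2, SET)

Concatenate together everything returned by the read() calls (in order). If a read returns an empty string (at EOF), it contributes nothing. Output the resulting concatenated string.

After 1 (seek(6, SET)): offset=6
After 2 (read(3)): returned 'YQS', offset=9
After 3 (read(6)): returned '3HPR8C', offset=15
After 4 (seek(+4, CUR)): offset=19
After 5 (read(8)): returned '0YJWH2P9', offset=27
After 6 (read(6)): returned 'J5', offset=29
After 7 (read(6)): returned '', offset=29
After 8 (seek(-27, END)): offset=2
After 9 (read(2)): returned 'EP', offset=4
After 10 (read(3)): returned 'LNY', offset=7
After 11 (seek(25, SET)): offset=25
After 12 (seek(2, SET)): offset=2

Answer: YQS3HPR8C0YJWH2P9J5EPLNY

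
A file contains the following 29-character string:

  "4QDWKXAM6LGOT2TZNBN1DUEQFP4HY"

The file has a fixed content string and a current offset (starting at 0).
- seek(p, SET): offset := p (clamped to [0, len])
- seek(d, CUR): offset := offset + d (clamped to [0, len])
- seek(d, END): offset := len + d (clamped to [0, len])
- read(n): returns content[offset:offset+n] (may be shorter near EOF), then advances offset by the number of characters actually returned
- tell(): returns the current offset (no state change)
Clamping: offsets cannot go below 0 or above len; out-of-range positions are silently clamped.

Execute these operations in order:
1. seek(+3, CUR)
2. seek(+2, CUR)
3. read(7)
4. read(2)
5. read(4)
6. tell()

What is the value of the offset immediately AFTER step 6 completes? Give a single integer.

Answer: 18

Derivation:
After 1 (seek(+3, CUR)): offset=3
After 2 (seek(+2, CUR)): offset=5
After 3 (read(7)): returned 'XAM6LGO', offset=12
After 4 (read(2)): returned 'T2', offset=14
After 5 (read(4)): returned 'TZNB', offset=18
After 6 (tell()): offset=18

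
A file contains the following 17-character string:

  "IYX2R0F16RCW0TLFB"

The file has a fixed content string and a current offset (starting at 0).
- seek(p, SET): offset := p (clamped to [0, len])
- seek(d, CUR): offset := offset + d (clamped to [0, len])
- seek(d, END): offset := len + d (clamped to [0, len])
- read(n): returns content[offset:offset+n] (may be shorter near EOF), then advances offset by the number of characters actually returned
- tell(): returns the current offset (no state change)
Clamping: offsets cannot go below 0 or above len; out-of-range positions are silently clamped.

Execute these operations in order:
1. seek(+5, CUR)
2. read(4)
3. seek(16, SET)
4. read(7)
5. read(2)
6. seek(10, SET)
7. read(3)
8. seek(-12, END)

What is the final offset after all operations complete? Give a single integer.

Answer: 5

Derivation:
After 1 (seek(+5, CUR)): offset=5
After 2 (read(4)): returned '0F16', offset=9
After 3 (seek(16, SET)): offset=16
After 4 (read(7)): returned 'B', offset=17
After 5 (read(2)): returned '', offset=17
After 6 (seek(10, SET)): offset=10
After 7 (read(3)): returned 'CW0', offset=13
After 8 (seek(-12, END)): offset=5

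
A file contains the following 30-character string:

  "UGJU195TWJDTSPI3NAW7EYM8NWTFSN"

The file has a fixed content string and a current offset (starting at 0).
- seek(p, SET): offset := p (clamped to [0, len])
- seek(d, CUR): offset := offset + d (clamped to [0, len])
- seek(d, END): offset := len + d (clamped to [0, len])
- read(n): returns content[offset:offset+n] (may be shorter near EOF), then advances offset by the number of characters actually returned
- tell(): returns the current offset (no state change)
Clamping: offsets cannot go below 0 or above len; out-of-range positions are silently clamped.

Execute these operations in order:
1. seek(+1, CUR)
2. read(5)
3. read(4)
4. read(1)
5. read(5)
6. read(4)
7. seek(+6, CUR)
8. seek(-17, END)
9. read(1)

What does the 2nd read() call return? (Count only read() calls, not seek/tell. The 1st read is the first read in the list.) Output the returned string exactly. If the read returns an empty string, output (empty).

After 1 (seek(+1, CUR)): offset=1
After 2 (read(5)): returned 'GJU19', offset=6
After 3 (read(4)): returned '5TWJ', offset=10
After 4 (read(1)): returned 'D', offset=11
After 5 (read(5)): returned 'TSPI3', offset=16
After 6 (read(4)): returned 'NAW7', offset=20
After 7 (seek(+6, CUR)): offset=26
After 8 (seek(-17, END)): offset=13
After 9 (read(1)): returned 'P', offset=14

Answer: 5TWJ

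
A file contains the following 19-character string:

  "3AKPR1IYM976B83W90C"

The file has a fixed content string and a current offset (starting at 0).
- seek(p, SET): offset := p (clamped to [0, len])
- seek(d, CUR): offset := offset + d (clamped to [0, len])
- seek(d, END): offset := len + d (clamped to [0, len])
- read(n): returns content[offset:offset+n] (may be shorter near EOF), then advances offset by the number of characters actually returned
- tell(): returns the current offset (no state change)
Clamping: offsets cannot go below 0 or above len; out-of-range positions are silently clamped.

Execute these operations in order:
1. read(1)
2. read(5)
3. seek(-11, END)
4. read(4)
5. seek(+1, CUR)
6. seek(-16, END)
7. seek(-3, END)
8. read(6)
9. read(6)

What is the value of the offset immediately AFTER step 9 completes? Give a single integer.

After 1 (read(1)): returned '3', offset=1
After 2 (read(5)): returned 'AKPR1', offset=6
After 3 (seek(-11, END)): offset=8
After 4 (read(4)): returned 'M976', offset=12
After 5 (seek(+1, CUR)): offset=13
After 6 (seek(-16, END)): offset=3
After 7 (seek(-3, END)): offset=16
After 8 (read(6)): returned '90C', offset=19
After 9 (read(6)): returned '', offset=19

Answer: 19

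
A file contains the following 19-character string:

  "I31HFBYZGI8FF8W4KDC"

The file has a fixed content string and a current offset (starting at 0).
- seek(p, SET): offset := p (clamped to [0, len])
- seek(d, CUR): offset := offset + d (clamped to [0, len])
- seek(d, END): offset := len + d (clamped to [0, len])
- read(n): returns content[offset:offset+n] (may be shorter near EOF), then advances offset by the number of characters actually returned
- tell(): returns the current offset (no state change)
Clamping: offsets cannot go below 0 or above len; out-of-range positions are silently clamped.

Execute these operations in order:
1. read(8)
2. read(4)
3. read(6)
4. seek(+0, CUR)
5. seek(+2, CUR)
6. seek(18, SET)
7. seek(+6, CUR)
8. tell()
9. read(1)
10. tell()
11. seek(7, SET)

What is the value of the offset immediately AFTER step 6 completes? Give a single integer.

Answer: 18

Derivation:
After 1 (read(8)): returned 'I31HFBYZ', offset=8
After 2 (read(4)): returned 'GI8F', offset=12
After 3 (read(6)): returned 'F8W4KD', offset=18
After 4 (seek(+0, CUR)): offset=18
After 5 (seek(+2, CUR)): offset=19
After 6 (seek(18, SET)): offset=18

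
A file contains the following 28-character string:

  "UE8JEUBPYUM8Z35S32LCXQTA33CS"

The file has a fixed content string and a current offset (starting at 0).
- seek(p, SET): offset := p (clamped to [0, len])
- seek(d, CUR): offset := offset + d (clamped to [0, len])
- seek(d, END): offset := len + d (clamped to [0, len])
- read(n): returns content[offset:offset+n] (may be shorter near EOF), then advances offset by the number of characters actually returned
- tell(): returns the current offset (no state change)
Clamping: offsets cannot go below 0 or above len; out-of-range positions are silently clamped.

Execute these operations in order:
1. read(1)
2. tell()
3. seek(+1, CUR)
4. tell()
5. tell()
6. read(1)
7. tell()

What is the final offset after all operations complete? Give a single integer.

Answer: 3

Derivation:
After 1 (read(1)): returned 'U', offset=1
After 2 (tell()): offset=1
After 3 (seek(+1, CUR)): offset=2
After 4 (tell()): offset=2
After 5 (tell()): offset=2
After 6 (read(1)): returned '8', offset=3
After 7 (tell()): offset=3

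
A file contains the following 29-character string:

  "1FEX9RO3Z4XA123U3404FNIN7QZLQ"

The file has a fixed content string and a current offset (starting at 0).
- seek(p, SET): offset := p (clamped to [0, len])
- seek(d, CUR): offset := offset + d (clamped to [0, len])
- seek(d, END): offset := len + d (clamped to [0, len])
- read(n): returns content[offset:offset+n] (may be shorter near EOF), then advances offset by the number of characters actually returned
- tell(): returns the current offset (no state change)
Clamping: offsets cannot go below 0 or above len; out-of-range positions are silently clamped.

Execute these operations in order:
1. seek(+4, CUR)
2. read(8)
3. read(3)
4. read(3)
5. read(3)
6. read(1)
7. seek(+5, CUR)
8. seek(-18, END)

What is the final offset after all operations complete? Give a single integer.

Answer: 11

Derivation:
After 1 (seek(+4, CUR)): offset=4
After 2 (read(8)): returned '9RO3Z4XA', offset=12
After 3 (read(3)): returned '123', offset=15
After 4 (read(3)): returned 'U34', offset=18
After 5 (read(3)): returned '04F', offset=21
After 6 (read(1)): returned 'N', offset=22
After 7 (seek(+5, CUR)): offset=27
After 8 (seek(-18, END)): offset=11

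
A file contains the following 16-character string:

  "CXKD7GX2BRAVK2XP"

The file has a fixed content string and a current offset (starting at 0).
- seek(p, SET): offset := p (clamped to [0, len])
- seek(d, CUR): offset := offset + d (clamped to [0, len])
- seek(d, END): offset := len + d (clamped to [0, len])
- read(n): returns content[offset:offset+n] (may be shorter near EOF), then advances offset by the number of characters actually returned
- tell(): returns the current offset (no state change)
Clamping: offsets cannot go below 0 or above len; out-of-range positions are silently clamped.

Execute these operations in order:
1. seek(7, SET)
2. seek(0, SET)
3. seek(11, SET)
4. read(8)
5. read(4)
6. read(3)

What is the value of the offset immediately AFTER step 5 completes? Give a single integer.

After 1 (seek(7, SET)): offset=7
After 2 (seek(0, SET)): offset=0
After 3 (seek(11, SET)): offset=11
After 4 (read(8)): returned 'VK2XP', offset=16
After 5 (read(4)): returned '', offset=16

Answer: 16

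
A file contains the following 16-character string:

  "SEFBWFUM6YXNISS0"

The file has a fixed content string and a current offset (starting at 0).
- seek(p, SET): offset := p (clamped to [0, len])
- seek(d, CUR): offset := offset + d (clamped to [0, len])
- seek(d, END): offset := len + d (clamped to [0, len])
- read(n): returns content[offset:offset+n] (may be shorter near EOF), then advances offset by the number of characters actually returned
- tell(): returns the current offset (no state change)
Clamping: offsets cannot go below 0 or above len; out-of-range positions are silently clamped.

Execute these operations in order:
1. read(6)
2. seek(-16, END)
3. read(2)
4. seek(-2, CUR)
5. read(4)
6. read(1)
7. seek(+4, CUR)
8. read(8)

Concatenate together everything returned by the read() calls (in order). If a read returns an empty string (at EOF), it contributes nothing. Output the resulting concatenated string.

Answer: SEFBWFSESEFBWYXNISS0

Derivation:
After 1 (read(6)): returned 'SEFBWF', offset=6
After 2 (seek(-16, END)): offset=0
After 3 (read(2)): returned 'SE', offset=2
After 4 (seek(-2, CUR)): offset=0
After 5 (read(4)): returned 'SEFB', offset=4
After 6 (read(1)): returned 'W', offset=5
After 7 (seek(+4, CUR)): offset=9
After 8 (read(8)): returned 'YXNISS0', offset=16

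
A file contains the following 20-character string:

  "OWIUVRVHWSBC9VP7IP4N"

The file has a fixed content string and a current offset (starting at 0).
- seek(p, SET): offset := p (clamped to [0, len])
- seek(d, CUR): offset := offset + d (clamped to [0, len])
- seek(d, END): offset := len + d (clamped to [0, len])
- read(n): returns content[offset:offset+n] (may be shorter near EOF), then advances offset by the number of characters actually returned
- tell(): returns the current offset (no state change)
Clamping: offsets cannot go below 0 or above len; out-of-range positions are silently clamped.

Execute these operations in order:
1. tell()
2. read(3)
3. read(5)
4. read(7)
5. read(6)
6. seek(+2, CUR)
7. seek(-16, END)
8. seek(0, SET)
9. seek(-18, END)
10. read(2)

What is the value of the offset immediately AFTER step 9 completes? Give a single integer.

Answer: 2

Derivation:
After 1 (tell()): offset=0
After 2 (read(3)): returned 'OWI', offset=3
After 3 (read(5)): returned 'UVRVH', offset=8
After 4 (read(7)): returned 'WSBC9VP', offset=15
After 5 (read(6)): returned '7IP4N', offset=20
After 6 (seek(+2, CUR)): offset=20
After 7 (seek(-16, END)): offset=4
After 8 (seek(0, SET)): offset=0
After 9 (seek(-18, END)): offset=2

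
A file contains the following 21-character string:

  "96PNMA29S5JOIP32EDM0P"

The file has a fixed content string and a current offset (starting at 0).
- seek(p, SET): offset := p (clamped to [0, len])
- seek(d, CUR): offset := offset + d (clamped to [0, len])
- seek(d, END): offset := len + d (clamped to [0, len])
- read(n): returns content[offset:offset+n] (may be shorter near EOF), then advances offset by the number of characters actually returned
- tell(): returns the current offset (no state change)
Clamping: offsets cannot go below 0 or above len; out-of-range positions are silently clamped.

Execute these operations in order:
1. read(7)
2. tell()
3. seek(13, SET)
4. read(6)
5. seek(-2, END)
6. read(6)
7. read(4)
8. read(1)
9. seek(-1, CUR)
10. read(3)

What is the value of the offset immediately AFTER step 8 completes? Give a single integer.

Answer: 21

Derivation:
After 1 (read(7)): returned '96PNMA2', offset=7
After 2 (tell()): offset=7
After 3 (seek(13, SET)): offset=13
After 4 (read(6)): returned 'P32EDM', offset=19
After 5 (seek(-2, END)): offset=19
After 6 (read(6)): returned '0P', offset=21
After 7 (read(4)): returned '', offset=21
After 8 (read(1)): returned '', offset=21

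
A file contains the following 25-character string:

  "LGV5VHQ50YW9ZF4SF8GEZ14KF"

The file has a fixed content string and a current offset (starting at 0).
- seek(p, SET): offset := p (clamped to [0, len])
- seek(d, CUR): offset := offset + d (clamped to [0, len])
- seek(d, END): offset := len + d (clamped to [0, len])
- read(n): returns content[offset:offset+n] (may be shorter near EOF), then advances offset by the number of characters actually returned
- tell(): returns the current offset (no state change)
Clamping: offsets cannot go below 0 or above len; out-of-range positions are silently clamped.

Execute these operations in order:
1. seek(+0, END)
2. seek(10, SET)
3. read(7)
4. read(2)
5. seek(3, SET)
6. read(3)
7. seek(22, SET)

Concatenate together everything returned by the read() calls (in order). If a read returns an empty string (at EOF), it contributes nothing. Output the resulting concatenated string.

Answer: W9ZF4SF8G5VH

Derivation:
After 1 (seek(+0, END)): offset=25
After 2 (seek(10, SET)): offset=10
After 3 (read(7)): returned 'W9ZF4SF', offset=17
After 4 (read(2)): returned '8G', offset=19
After 5 (seek(3, SET)): offset=3
After 6 (read(3)): returned '5VH', offset=6
After 7 (seek(22, SET)): offset=22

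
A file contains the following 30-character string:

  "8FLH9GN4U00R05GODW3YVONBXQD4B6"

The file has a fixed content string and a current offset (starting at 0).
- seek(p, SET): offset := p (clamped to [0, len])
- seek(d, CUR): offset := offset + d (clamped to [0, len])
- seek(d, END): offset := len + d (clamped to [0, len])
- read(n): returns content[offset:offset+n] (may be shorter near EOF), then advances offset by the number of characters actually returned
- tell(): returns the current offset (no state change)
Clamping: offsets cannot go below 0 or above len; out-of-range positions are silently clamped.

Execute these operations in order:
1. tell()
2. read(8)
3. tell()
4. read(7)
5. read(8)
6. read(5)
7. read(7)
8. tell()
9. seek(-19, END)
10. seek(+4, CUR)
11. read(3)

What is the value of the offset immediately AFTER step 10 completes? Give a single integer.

Answer: 15

Derivation:
After 1 (tell()): offset=0
After 2 (read(8)): returned '8FLH9GN4', offset=8
After 3 (tell()): offset=8
After 4 (read(7)): returned 'U00R05G', offset=15
After 5 (read(8)): returned 'ODW3YVON', offset=23
After 6 (read(5)): returned 'BXQD4', offset=28
After 7 (read(7)): returned 'B6', offset=30
After 8 (tell()): offset=30
After 9 (seek(-19, END)): offset=11
After 10 (seek(+4, CUR)): offset=15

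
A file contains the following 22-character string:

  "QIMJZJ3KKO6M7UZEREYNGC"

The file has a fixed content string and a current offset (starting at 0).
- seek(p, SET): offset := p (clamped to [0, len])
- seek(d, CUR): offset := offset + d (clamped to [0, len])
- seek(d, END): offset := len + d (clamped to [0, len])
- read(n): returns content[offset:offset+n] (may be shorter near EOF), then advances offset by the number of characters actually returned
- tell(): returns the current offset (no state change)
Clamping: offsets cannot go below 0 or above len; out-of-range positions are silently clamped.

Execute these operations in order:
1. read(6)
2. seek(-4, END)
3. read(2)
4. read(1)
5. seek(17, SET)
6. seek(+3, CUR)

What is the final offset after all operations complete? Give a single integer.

After 1 (read(6)): returned 'QIMJZJ', offset=6
After 2 (seek(-4, END)): offset=18
After 3 (read(2)): returned 'YN', offset=20
After 4 (read(1)): returned 'G', offset=21
After 5 (seek(17, SET)): offset=17
After 6 (seek(+3, CUR)): offset=20

Answer: 20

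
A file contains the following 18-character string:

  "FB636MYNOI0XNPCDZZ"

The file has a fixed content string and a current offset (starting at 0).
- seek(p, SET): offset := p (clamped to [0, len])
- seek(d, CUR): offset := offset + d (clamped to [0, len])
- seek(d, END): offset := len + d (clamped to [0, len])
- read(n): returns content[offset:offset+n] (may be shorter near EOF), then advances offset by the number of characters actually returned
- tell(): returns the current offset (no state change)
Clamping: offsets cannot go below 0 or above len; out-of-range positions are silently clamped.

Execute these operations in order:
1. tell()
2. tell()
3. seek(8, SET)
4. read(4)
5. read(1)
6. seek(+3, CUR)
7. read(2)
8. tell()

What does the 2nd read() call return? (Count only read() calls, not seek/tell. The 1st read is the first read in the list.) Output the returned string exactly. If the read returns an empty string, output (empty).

After 1 (tell()): offset=0
After 2 (tell()): offset=0
After 3 (seek(8, SET)): offset=8
After 4 (read(4)): returned 'OI0X', offset=12
After 5 (read(1)): returned 'N', offset=13
After 6 (seek(+3, CUR)): offset=16
After 7 (read(2)): returned 'ZZ', offset=18
After 8 (tell()): offset=18

Answer: N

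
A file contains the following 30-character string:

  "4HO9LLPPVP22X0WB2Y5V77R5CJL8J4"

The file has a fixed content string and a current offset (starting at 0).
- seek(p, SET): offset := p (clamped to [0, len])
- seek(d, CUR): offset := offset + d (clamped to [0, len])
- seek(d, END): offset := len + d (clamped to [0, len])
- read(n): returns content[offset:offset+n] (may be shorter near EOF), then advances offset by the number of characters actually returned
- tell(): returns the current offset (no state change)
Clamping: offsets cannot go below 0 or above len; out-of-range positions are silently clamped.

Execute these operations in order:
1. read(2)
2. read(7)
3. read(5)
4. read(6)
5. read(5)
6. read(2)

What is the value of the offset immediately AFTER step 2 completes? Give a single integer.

Answer: 9

Derivation:
After 1 (read(2)): returned '4H', offset=2
After 2 (read(7)): returned 'O9LLPPV', offset=9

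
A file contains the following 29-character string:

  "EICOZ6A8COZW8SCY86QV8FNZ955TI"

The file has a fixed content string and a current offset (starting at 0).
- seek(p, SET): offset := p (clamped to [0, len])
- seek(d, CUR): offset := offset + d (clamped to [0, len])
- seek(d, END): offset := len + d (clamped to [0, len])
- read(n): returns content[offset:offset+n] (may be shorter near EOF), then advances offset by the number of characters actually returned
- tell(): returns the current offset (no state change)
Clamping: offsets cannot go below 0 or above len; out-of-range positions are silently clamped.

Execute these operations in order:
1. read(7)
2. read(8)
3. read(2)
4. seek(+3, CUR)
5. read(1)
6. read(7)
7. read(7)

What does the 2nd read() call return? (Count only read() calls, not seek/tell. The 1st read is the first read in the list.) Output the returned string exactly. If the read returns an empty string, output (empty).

Answer: 8COZW8SC

Derivation:
After 1 (read(7)): returned 'EICOZ6A', offset=7
After 2 (read(8)): returned '8COZW8SC', offset=15
After 3 (read(2)): returned 'Y8', offset=17
After 4 (seek(+3, CUR)): offset=20
After 5 (read(1)): returned '8', offset=21
After 6 (read(7)): returned 'FNZ955T', offset=28
After 7 (read(7)): returned 'I', offset=29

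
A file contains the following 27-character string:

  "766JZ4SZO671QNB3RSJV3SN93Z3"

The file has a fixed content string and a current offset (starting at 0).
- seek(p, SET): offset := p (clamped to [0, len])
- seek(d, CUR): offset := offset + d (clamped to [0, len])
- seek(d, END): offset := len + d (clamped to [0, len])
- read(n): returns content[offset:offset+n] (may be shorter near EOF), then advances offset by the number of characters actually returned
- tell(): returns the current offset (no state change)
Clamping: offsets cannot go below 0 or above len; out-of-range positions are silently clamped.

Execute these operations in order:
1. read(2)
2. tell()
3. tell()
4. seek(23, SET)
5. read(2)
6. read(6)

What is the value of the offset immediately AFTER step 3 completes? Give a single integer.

After 1 (read(2)): returned '76', offset=2
After 2 (tell()): offset=2
After 3 (tell()): offset=2

Answer: 2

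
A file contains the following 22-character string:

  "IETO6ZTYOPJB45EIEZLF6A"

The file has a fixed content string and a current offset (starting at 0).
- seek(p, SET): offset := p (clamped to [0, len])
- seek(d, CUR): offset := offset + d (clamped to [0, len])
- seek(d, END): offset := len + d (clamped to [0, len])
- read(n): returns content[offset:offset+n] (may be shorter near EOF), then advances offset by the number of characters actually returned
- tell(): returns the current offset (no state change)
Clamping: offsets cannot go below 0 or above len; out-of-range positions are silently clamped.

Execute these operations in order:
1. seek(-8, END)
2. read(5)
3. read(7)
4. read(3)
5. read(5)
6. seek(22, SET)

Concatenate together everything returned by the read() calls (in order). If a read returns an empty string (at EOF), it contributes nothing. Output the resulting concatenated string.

After 1 (seek(-8, END)): offset=14
After 2 (read(5)): returned 'EIEZL', offset=19
After 3 (read(7)): returned 'F6A', offset=22
After 4 (read(3)): returned '', offset=22
After 5 (read(5)): returned '', offset=22
After 6 (seek(22, SET)): offset=22

Answer: EIEZLF6A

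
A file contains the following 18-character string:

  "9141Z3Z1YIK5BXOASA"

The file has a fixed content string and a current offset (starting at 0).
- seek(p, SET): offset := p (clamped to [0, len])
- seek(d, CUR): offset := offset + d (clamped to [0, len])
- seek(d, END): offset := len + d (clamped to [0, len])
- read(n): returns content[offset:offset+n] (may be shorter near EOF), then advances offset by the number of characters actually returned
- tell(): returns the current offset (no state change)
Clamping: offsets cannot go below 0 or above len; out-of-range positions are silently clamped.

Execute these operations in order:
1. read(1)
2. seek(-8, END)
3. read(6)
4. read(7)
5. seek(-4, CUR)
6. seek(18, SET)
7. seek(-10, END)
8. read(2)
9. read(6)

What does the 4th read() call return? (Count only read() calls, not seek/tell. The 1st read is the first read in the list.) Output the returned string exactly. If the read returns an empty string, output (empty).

After 1 (read(1)): returned '9', offset=1
After 2 (seek(-8, END)): offset=10
After 3 (read(6)): returned 'K5BXOA', offset=16
After 4 (read(7)): returned 'SA', offset=18
After 5 (seek(-4, CUR)): offset=14
After 6 (seek(18, SET)): offset=18
After 7 (seek(-10, END)): offset=8
After 8 (read(2)): returned 'YI', offset=10
After 9 (read(6)): returned 'K5BXOA', offset=16

Answer: YI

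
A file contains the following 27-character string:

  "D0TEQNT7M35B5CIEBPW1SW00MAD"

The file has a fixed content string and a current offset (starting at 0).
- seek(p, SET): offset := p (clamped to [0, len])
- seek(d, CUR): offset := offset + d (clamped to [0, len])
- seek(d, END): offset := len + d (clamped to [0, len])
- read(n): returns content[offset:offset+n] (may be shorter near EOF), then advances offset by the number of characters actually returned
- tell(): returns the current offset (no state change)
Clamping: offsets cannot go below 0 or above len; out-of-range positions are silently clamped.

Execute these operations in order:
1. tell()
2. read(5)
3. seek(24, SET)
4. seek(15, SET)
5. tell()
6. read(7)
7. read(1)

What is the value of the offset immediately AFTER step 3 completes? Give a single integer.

After 1 (tell()): offset=0
After 2 (read(5)): returned 'D0TEQ', offset=5
After 3 (seek(24, SET)): offset=24

Answer: 24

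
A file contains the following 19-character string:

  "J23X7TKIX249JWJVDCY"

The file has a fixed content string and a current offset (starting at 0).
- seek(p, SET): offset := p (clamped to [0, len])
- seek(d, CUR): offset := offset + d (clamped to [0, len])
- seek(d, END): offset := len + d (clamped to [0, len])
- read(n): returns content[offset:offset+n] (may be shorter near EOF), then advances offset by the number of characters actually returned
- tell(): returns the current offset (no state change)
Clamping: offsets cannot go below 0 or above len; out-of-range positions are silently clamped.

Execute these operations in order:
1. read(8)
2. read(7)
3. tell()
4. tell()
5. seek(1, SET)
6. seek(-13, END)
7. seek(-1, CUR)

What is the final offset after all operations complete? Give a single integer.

After 1 (read(8)): returned 'J23X7TKI', offset=8
After 2 (read(7)): returned 'X249JWJ', offset=15
After 3 (tell()): offset=15
After 4 (tell()): offset=15
After 5 (seek(1, SET)): offset=1
After 6 (seek(-13, END)): offset=6
After 7 (seek(-1, CUR)): offset=5

Answer: 5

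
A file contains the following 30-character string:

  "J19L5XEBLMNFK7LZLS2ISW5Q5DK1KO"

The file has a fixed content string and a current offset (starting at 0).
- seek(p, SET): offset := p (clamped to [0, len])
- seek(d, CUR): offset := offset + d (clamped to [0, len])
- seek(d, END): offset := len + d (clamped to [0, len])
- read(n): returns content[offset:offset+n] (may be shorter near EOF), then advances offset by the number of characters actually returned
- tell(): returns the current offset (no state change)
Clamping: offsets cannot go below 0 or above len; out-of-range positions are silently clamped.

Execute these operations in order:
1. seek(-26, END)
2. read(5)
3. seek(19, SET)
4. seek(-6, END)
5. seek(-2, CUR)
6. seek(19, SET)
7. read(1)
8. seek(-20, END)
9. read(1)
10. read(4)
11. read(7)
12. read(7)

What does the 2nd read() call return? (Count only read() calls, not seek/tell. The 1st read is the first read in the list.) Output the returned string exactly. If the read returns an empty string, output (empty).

After 1 (seek(-26, END)): offset=4
After 2 (read(5)): returned '5XEBL', offset=9
After 3 (seek(19, SET)): offset=19
After 4 (seek(-6, END)): offset=24
After 5 (seek(-2, CUR)): offset=22
After 6 (seek(19, SET)): offset=19
After 7 (read(1)): returned 'I', offset=20
After 8 (seek(-20, END)): offset=10
After 9 (read(1)): returned 'N', offset=11
After 10 (read(4)): returned 'FK7L', offset=15
After 11 (read(7)): returned 'ZLS2ISW', offset=22
After 12 (read(7)): returned '5Q5DK1K', offset=29

Answer: I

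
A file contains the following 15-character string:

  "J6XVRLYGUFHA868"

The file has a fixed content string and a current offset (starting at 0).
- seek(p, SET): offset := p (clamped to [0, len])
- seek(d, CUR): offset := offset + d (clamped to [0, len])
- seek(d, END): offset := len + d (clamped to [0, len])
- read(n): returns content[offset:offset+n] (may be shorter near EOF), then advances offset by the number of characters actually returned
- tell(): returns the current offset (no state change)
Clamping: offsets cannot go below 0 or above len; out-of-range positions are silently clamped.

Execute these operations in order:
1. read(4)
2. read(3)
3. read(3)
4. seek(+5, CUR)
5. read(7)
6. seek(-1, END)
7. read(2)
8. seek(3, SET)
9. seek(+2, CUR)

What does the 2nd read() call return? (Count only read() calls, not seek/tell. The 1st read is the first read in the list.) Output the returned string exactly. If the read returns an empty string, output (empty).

Answer: RLY

Derivation:
After 1 (read(4)): returned 'J6XV', offset=4
After 2 (read(3)): returned 'RLY', offset=7
After 3 (read(3)): returned 'GUF', offset=10
After 4 (seek(+5, CUR)): offset=15
After 5 (read(7)): returned '', offset=15
After 6 (seek(-1, END)): offset=14
After 7 (read(2)): returned '8', offset=15
After 8 (seek(3, SET)): offset=3
After 9 (seek(+2, CUR)): offset=5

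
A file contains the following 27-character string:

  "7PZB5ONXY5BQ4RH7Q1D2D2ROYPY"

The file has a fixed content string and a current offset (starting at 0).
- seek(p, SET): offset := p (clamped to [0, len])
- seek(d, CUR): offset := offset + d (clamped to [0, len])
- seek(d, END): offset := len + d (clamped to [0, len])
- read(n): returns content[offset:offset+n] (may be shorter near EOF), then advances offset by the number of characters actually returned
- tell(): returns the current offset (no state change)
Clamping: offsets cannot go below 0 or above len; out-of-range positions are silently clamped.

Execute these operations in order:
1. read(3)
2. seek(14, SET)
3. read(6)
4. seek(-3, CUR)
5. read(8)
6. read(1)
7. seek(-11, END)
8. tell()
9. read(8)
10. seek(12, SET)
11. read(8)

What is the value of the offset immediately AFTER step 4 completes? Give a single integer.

After 1 (read(3)): returned '7PZ', offset=3
After 2 (seek(14, SET)): offset=14
After 3 (read(6)): returned 'H7Q1D2', offset=20
After 4 (seek(-3, CUR)): offset=17

Answer: 17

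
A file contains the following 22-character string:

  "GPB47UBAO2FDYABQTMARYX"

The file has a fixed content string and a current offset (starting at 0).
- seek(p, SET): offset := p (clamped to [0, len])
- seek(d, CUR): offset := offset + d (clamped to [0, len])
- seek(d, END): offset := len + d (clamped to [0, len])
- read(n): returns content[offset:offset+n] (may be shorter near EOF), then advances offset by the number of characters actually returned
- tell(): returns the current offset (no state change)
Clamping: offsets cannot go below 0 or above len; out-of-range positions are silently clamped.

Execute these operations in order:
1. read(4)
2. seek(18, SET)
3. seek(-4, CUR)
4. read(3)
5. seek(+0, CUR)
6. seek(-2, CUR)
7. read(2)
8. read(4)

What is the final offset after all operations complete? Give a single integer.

After 1 (read(4)): returned 'GPB4', offset=4
After 2 (seek(18, SET)): offset=18
After 3 (seek(-4, CUR)): offset=14
After 4 (read(3)): returned 'BQT', offset=17
After 5 (seek(+0, CUR)): offset=17
After 6 (seek(-2, CUR)): offset=15
After 7 (read(2)): returned 'QT', offset=17
After 8 (read(4)): returned 'MARY', offset=21

Answer: 21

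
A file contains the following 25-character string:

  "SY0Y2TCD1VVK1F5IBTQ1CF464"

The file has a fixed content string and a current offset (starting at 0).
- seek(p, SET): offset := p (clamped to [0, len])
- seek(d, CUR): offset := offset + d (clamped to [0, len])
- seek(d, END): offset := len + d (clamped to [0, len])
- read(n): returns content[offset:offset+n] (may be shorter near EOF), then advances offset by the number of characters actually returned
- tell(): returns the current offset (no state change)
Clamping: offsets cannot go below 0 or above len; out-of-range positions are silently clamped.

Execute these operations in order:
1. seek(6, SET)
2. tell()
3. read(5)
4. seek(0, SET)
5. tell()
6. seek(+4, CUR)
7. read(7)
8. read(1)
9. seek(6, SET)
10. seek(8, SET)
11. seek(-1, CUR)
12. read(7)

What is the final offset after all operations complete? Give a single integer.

After 1 (seek(6, SET)): offset=6
After 2 (tell()): offset=6
After 3 (read(5)): returned 'CD1VV', offset=11
After 4 (seek(0, SET)): offset=0
After 5 (tell()): offset=0
After 6 (seek(+4, CUR)): offset=4
After 7 (read(7)): returned '2TCD1VV', offset=11
After 8 (read(1)): returned 'K', offset=12
After 9 (seek(6, SET)): offset=6
After 10 (seek(8, SET)): offset=8
After 11 (seek(-1, CUR)): offset=7
After 12 (read(7)): returned 'D1VVK1F', offset=14

Answer: 14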